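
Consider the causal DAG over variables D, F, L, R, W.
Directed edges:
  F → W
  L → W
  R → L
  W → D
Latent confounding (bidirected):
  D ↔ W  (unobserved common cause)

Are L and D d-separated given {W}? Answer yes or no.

Bayes-Ball from L | {W} reaches {D,F,R}.
D ∈ reach(L|{W}) ⇒ L ⊥̸ D | {W}.

No — L and D are d-connected given {W}.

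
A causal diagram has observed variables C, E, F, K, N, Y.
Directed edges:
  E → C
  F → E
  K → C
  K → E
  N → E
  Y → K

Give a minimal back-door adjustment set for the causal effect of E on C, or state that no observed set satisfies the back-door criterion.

desc(E)\{E}={C}; candidates ⊆ {F,K,N,Y}.
size 0: {}; under {} E still reaches {C,F,K,N,Y} ∋ C.
{K}: E⊥C given {K} in G with E→· removed — back-door holds.

E→C: minimal back-door set {K}.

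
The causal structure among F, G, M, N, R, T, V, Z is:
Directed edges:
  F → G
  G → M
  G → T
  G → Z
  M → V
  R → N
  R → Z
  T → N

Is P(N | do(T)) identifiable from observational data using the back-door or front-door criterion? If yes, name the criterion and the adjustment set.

P(N|do(T)): backdoor, adjust for ∅.

desc(T)\{T}={N}; candidates ⊆ {F,G,M,R,V,Z}.
∅: T⊥N given ∅ in G with T→· removed — back-door holds.
P(N|do(T)) = P(N|T) — no adjustment needed.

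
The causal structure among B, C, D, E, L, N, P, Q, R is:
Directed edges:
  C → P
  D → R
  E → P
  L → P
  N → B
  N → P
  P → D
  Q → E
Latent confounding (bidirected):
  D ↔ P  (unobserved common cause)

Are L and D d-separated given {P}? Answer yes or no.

No — L and D are d-connected given {P}.

Bayes-Ball from L | {P} reaches {B,C,D,E,N,Q,R}.
D ∈ reach(L|{P}) ⇒ L ⊥̸ D | {P}.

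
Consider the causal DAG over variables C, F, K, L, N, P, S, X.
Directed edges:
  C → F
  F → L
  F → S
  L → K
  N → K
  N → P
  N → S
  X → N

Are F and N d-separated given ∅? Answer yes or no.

Yes — F ⊥ N | ∅.

Bayes-Ball from F | ∅ reaches {C,K,L,S}.
N ∉ reach(F|∅) ⇒ F ⊥ N | ∅.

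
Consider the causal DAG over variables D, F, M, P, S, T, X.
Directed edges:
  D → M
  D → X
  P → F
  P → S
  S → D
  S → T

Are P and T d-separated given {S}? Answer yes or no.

Bayes-Ball from P | {S} reaches {F}.
T ∉ reach(P|{S}) ⇒ P ⊥ T | {S}.

Yes — P ⊥ T | {S}.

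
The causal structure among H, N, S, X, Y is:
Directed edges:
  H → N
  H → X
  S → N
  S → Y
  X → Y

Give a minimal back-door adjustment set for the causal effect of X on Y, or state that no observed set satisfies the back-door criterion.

desc(X)\{X}={Y}; candidates ⊆ {H,N,S}.
∅: X⊥Y given ∅ in G with X→· removed — back-door holds.

X→Y: minimal back-door set ∅.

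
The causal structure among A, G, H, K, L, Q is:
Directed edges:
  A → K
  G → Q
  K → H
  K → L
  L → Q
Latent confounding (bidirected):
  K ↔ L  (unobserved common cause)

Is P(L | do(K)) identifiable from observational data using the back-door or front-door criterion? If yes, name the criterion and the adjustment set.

desc(K)\{K}={H,L,Q}; candidates ⊆ {A,G}.
K↔L: latent back-door arc(s) into K.
size 0: {}; under {} K still reaches {A,L,Q} ∋ L.
size 1: {A}, {G}; under {A} K still reaches {L,Q} ∋ L.
size 2: {A,G}; under {A,G} K still reaches {L,Q} ∋ L.
K↔L cannot be blocked by any observed set — no back-door set.
No mediator lies on a directed K→…→L path.
Neither criterion identifies P(L|do(K)) in this graph.

P(L|do(K)): not identifiable (no BD/FD set).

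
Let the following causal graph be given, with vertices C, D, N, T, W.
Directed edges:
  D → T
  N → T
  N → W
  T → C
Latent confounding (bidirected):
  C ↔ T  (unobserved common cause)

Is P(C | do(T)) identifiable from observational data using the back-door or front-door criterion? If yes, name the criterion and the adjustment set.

P(C|do(T)): not identifiable (no BD/FD set).

desc(T)\{T}={C}; candidates ⊆ {D,N,W}.
T↔C: latent back-door arc(s) into T.
size 0: {}; under {} T still reaches {C,D,N,W} ∋ C.
size 1: {D}, {N}, {W}; under {D} T still reaches {C,N,W} ∋ C.
size 2: {D,N}, {D,W}, {N,W}; under {D,N} T still reaches {C} ∋ C.
T↔C cannot be blocked by any observed set — no back-door set.
No mediator lies on a directed T→…→C path.
Neither criterion identifies P(C|do(T)) in this graph.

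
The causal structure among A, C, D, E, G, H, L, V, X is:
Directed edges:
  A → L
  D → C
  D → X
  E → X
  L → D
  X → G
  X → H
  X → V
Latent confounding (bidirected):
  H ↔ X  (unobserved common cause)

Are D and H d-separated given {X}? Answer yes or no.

Bayes-Ball from D | {X} reaches {A,C,E,H,L}.
H ∈ reach(D|{X}) ⇒ D ⊥̸ H | {X}.

No — D and H are d-connected given {X}.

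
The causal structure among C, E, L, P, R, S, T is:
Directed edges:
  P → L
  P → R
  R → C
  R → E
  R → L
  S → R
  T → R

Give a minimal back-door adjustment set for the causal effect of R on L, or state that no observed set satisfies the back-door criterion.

R→L: minimal back-door set {P}.

desc(R)\{R}={C,E,L}; candidates ⊆ {P,S,T}.
size 0: {}; under {} R still reaches {L,P,S,T} ∋ L.
{P}: R⊥L given {P} in G with R→· removed — back-door holds.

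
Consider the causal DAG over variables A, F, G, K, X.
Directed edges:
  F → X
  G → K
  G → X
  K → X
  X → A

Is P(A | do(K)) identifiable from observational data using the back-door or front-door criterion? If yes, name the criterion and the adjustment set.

P(A|do(K)): backdoor, adjust for {G}.

desc(K)\{K}={A,X}; candidates ⊆ {F,G}.
size 0: {}; under {} K still reaches {A,G,X} ∋ A.
{G}: K⊥A given {G} in G with K→· removed — back-door holds.
P(A|do(K)) = Σ_{G} P(A|K,G)·P(G).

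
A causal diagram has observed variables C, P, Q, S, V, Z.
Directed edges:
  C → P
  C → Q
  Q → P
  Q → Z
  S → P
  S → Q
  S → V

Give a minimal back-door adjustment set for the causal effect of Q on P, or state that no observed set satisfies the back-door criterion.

Q→P: minimal back-door set {C, S}.

desc(Q)\{Q}={P,Z}; candidates ⊆ {C,S,V}.
size 0: {}; under {} Q still reaches {C,P,S,V} ∋ P.
size 1: {C}, {S}, {V}; under {C} Q still reaches {P,S,V} ∋ P.
{C,S}: Q⊥P given {C,S} in G with Q→· removed — back-door holds.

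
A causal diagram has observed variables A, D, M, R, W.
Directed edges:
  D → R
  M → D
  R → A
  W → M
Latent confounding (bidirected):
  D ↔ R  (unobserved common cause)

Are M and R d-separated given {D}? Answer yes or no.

No — M and R are d-connected given {D}.

Bayes-Ball from M | {D} reaches {A,R,W}.
R ∈ reach(M|{D}) ⇒ M ⊥̸ R | {D}.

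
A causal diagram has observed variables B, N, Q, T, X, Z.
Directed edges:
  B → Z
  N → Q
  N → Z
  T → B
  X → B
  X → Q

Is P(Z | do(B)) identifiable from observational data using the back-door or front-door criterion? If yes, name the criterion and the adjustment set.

desc(B)\{B}={Z}; candidates ⊆ {N,Q,T,X}.
∅: B⊥Z given ∅ in G with B→· removed — back-door holds.
P(Z|do(B)) = P(Z|B) — no adjustment needed.

P(Z|do(B)): backdoor, adjust for ∅.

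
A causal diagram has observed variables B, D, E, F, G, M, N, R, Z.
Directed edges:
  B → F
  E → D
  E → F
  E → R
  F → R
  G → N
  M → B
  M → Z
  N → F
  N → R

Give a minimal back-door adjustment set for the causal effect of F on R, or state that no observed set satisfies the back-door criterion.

desc(F)\{F}={R}; candidates ⊆ {B,D,E,G,M,N,Z}.
size 0: {}; under {} F still reaches {B,D,E,G,M,N,R,Z} ∋ R.
size 1: {B}, {D}, {E} …(+4); under {B} F still reaches {D,E,G,N,R} ∋ R.
{E,N}: F⊥R given {E,N} in G with F→· removed — back-door holds.

F→R: minimal back-door set {E, N}.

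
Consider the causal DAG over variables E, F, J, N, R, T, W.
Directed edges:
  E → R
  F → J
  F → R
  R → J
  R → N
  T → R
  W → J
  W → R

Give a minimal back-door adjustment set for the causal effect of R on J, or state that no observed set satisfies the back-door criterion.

R→J: minimal back-door set {F, W}.

desc(R)\{R}={J,N}; candidates ⊆ {E,F,T,W}.
size 0: {}; under {} R still reaches {E,F,J,T,W} ∋ J.
size 1: {E}, {F}, {T} …(+1); under {E} R still reaches {F,J,T,W} ∋ J.
{F,W}: R⊥J given {F,W} in G with R→· removed — back-door holds.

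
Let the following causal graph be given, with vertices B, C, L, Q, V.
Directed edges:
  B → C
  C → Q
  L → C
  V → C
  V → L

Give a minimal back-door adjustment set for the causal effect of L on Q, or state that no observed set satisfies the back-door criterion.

L→Q: minimal back-door set {V}.

desc(L)\{L}={C,Q}; candidates ⊆ {B,V}.
size 0: {}; under {} L still reaches {C,Q,V} ∋ Q.
{V}: L⊥Q given {V} in G with L→· removed — back-door holds.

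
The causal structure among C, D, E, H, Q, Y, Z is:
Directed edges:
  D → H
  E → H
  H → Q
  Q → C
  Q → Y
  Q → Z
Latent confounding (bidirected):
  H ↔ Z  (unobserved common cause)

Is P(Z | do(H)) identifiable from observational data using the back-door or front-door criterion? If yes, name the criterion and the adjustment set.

desc(H)\{H}={C,Q,Y,Z}; candidates ⊆ {D,E}.
H↔Z: latent back-door arc(s) into H.
size 0: {}; under {} H still reaches {D,E,Z} ∋ Z.
size 1: {D}, {E}; under {D} H still reaches {E,Z} ∋ Z.
size 2: {D,E}; under {D,E} H still reaches {Z} ∋ Z.
H↔Z cannot be blocked by any observed set — no back-door set.
{Q}: (i) intercepts every directed H→Z path; (ii) no back-door H→{Q}; (iii) {H} blocks every back-door {Q}→Z. Front-door holds.
P(Z|do(H)) = Σ_{Q} P(Q|H) Σ_{H'} P(Z|Q,H')P(H').

P(Z|do(H)): frontdoor, adjust for {Q}.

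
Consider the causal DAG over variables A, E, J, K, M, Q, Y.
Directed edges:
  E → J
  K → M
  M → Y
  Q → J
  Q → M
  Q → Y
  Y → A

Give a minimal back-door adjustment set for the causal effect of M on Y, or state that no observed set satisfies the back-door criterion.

desc(M)\{M}={A,Y}; candidates ⊆ {E,J,K,Q}.
size 0: {}; under {} M still reaches {A,J,K,Q,Y} ∋ Y.
{Q}: M⊥Y given {Q} in G with M→· removed — back-door holds.

M→Y: minimal back-door set {Q}.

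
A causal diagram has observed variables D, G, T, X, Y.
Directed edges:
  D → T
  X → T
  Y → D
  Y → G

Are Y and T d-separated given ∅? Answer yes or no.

No — Y and T are d-connected given ∅.

Bayes-Ball from Y | ∅ reaches {D,G,T}.
T ∈ reach(Y|∅) ⇒ Y ⊥̸ T | ∅.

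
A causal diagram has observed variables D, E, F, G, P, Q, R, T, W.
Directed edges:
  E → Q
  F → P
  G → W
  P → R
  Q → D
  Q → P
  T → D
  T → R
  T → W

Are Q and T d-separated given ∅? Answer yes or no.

Yes — Q ⊥ T | ∅.

Bayes-Ball from Q | ∅ reaches {D,E,P,R}.
T ∉ reach(Q|∅) ⇒ Q ⊥ T | ∅.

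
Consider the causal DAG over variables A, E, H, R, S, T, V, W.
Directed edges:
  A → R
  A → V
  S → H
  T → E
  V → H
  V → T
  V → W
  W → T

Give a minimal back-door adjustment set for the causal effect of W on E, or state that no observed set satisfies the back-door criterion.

W→E: minimal back-door set {V}.

desc(W)\{W}={E,T}; candidates ⊆ {A,H,R,S,V}.
size 0: {}; under {} W still reaches {A,E,H,R,T,V} ∋ E.
{V}: W⊥E given {V} in G with W→· removed — back-door holds.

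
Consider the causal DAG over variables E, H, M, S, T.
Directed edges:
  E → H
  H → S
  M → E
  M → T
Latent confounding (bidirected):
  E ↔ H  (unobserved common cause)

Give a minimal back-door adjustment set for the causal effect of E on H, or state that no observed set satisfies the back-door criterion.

E→H: no observed back-door set.

desc(E)\{E}={H,S}; candidates ⊆ {M,T}.
E↔H: latent back-door arc(s) into E.
size 0: {}; under {} E still reaches {H,M,S,T} ∋ H.
size 1: {M}, {T}; under {M} E still reaches {H,S} ∋ H.
size 2: {M,T}; under {M,T} E still reaches {H,S} ∋ H.
E↔H cannot be blocked by any observed set — no back-door set.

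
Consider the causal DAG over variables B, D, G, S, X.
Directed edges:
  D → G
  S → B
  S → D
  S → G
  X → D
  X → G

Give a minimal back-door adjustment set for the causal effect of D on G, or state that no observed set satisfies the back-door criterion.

D→G: minimal back-door set {S, X}.

desc(D)\{D}={G}; candidates ⊆ {B,S,X}.
size 0: {}; under {} D still reaches {B,G,S,X} ∋ G.
size 1: {B}, {S}, {X}; under {B} D still reaches {G,S,X} ∋ G.
{S,X}: D⊥G given {S,X} in G with D→· removed — back-door holds.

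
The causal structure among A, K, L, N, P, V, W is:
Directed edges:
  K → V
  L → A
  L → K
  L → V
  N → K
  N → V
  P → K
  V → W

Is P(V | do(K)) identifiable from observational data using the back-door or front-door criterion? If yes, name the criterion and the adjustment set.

P(V|do(K)): backdoor, adjust for {L, N}.

desc(K)\{K}={V,W}; candidates ⊆ {A,L,N,P}.
size 0: {}; under {} K still reaches {A,L,N,P,V,W} ∋ V.
size 1: {A}, {L}, {N} …(+1); under {A} K still reaches {L,N,P,V,W} ∋ V.
{L,N}: K⊥V given {L,N} in G with K→· removed — back-door holds.
P(V|do(K)) = Σ_{L,N} P(V|K,L,N)·P(L,N).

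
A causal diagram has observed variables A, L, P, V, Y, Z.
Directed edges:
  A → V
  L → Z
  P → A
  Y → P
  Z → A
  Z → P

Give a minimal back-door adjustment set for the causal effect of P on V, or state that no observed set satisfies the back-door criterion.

desc(P)\{P}={A,V}; candidates ⊆ {L,Y,Z}.
size 0: {}; under {} P still reaches {A,L,V,Y,Z} ∋ V.
{Z}: P⊥V given {Z} in G with P→· removed — back-door holds.

P→V: minimal back-door set {Z}.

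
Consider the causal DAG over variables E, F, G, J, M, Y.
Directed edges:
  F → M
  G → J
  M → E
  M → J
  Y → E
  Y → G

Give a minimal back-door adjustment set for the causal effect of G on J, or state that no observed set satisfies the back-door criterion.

desc(G)\{G}={J}; candidates ⊆ {E,F,M,Y}.
∅: G⊥J given ∅ in G with G→· removed — back-door holds.

G→J: minimal back-door set ∅.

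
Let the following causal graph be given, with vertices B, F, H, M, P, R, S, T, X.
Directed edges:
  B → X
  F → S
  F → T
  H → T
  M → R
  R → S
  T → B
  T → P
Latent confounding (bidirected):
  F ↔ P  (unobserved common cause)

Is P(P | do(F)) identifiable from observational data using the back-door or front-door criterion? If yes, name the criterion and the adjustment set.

P(P|do(F)): frontdoor, adjust for {T}.

desc(F)\{F}={B,P,S,T,X}; candidates ⊆ {H,M,R}.
F↔P: latent back-door arc(s) into F.
size 0: {}; under {} F still reaches {P} ∋ P.
size 1: {H}, {M}, {R}; under {H} F still reaches {P} ∋ P.
size 2: {H,M}, {H,R}, {M,R}; under {H,M} F still reaches {P} ∋ P.
F↔P cannot be blocked by any observed set — no back-door set.
{T}: (i) intercepts every directed F→P path; (ii) no back-door F→{T}; (iii) {F} blocks every back-door {T}→P. Front-door holds.
P(P|do(F)) = Σ_{T} P(T|F) Σ_{F'} P(P|T,F')P(F').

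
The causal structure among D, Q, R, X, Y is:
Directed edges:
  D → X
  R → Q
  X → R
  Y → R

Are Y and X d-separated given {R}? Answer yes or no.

No — Y and X are d-connected given {R}.

Bayes-Ball from Y | {R} reaches {D,X}.
X ∈ reach(Y|{R}) ⇒ Y ⊥̸ X | {R}.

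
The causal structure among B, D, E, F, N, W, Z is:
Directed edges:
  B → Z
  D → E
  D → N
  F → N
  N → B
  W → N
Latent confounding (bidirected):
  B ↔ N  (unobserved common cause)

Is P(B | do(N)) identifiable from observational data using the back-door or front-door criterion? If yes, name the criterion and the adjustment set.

desc(N)\{N}={B,Z}; candidates ⊆ {D,E,F,W}.
N↔B: latent back-door arc(s) into N.
size 0: {}; under {} N still reaches {B,D,E,F,W,Z} ∋ B.
size 1: {D}, {E}, {F} …(+1); under {D} N still reaches {B,F,W,Z} ∋ B.
size 2: {D,E}, {D,F}, {D,W} …(+3); under {D,E} N still reaches {B,F,W,Z} ∋ B.
N↔B cannot be blocked by any observed set — no back-door set.
No mediator lies on a directed N→…→B path.
Neither criterion identifies P(B|do(N)) in this graph.

P(B|do(N)): not identifiable (no BD/FD set).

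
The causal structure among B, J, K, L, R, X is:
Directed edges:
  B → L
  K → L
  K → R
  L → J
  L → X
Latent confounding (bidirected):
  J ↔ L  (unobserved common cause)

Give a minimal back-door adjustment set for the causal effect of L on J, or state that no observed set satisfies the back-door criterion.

desc(L)\{L}={J,X}; candidates ⊆ {B,K,R}.
L↔J: latent back-door arc(s) into L.
size 0: {}; under {} L still reaches {B,J,K,R} ∋ J.
size 1: {B}, {K}, {R}; under {B} L still reaches {J,K,R} ∋ J.
size 2: {B,K}, {B,R}, {K,R}; under {B,K} L still reaches {J} ∋ J.
L↔J cannot be blocked by any observed set — no back-door set.

L→J: no observed back-door set.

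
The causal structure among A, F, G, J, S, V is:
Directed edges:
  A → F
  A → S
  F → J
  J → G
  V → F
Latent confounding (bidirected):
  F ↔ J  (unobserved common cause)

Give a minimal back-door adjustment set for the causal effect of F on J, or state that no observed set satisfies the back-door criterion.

desc(F)\{F}={G,J}; candidates ⊆ {A,S,V}.
F↔J: latent back-door arc(s) into F.
size 0: {}; under {} F still reaches {A,G,J,S,V} ∋ J.
size 1: {A}, {S}, {V}; under {A} F still reaches {G,J,V} ∋ J.
size 2: {A,S}, {A,V}, {S,V}; under {A,S} F still reaches {G,J,V} ∋ J.
F↔J cannot be blocked by any observed set — no back-door set.

F→J: no observed back-door set.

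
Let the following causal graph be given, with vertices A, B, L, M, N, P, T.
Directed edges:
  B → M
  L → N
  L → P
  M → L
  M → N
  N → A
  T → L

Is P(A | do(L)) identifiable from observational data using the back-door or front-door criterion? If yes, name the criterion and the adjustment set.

P(A|do(L)): backdoor, adjust for {M}.

desc(L)\{L}={A,N,P}; candidates ⊆ {B,M,T}.
size 0: {}; under {} L still reaches {A,B,M,N,T} ∋ A.
{M}: L⊥A given {M} in G with L→· removed — back-door holds.
P(A|do(L)) = Σ_{M} P(A|L,M)·P(M).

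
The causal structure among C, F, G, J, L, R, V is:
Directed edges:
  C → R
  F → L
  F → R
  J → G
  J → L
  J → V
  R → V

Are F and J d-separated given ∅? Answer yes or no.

Yes — F ⊥ J | ∅.

Bayes-Ball from F | ∅ reaches {L,R,V}.
J ∉ reach(F|∅) ⇒ F ⊥ J | ∅.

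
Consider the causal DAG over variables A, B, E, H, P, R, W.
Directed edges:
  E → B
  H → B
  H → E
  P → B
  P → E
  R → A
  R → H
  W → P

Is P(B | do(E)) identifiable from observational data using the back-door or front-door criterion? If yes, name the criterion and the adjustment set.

desc(E)\{E}={B}; candidates ⊆ {A,H,P,R,W}.
size 0: {}; under {} E still reaches {A,B,H,P,R,W} ∋ B.
size 1: {A}, {H}, {P} …(+2); under {A} E still reaches {B,H,P,R,W} ∋ B.
{H,P}: E⊥B given {H,P} in G with E→· removed — back-door holds.
P(B|do(E)) = Σ_{H,P} P(B|E,H,P)·P(H,P).

P(B|do(E)): backdoor, adjust for {H, P}.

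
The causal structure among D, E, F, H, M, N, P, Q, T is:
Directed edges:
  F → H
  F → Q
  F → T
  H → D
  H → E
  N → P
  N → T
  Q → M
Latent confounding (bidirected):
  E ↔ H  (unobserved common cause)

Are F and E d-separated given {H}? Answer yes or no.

No — F and E are d-connected given {H}.

Bayes-Ball from F | {H} reaches {E,M,Q,T}.
E ∈ reach(F|{H}) ⇒ F ⊥̸ E | {H}.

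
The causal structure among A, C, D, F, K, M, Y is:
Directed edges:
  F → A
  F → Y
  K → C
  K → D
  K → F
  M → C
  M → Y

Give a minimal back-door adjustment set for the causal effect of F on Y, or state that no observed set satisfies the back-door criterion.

F→Y: minimal back-door set ∅.

desc(F)\{F}={A,Y}; candidates ⊆ {C,D,K,M}.
∅: F⊥Y given ∅ in G with F→· removed — back-door holds.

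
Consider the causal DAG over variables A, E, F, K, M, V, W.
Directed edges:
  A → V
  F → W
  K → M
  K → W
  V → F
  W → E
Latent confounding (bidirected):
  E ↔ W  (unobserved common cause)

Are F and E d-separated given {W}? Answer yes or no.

Bayes-Ball from F | {W} reaches {A,E,K,M,V}.
E ∈ reach(F|{W}) ⇒ F ⊥̸ E | {W}.

No — F and E are d-connected given {W}.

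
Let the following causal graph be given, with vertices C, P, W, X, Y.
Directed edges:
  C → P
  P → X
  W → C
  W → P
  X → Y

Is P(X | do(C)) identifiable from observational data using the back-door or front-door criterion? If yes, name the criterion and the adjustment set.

desc(C)\{C}={P,X,Y}; candidates ⊆ {W}.
size 0: {}; under {} C still reaches {P,W,X,Y} ∋ X.
{W}: C⊥X given {W} in G with C→· removed — back-door holds.
P(X|do(C)) = Σ_{W} P(X|C,W)·P(W).

P(X|do(C)): backdoor, adjust for {W}.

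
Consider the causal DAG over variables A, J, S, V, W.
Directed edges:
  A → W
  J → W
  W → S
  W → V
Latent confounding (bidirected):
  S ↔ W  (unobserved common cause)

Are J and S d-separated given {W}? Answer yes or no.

No — J and S are d-connected given {W}.

Bayes-Ball from J | {W} reaches {A,S}.
S ∈ reach(J|{W}) ⇒ J ⊥̸ S | {W}.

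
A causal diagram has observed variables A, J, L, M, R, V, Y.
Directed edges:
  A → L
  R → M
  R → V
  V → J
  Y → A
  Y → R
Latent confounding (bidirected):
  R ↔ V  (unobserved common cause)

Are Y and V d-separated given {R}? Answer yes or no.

No — Y and V are d-connected given {R}.

Bayes-Ball from Y | {R} reaches {A,J,L,V}.
V ∈ reach(Y|{R}) ⇒ Y ⊥̸ V | {R}.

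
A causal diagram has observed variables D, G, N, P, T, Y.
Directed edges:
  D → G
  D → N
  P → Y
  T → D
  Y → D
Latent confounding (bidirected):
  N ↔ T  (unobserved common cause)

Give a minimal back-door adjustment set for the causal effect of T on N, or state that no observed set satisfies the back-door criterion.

T→N: no observed back-door set.

desc(T)\{T}={D,G,N}; candidates ⊆ {P,Y}.
T↔N: latent back-door arc(s) into T.
size 0: {}; under {} T still reaches {N} ∋ N.
size 1: {P}, {Y}; under {P} T still reaches {N} ∋ N.
size 2: {P,Y}; under {P,Y} T still reaches {N} ∋ N.
T↔N cannot be blocked by any observed set — no back-door set.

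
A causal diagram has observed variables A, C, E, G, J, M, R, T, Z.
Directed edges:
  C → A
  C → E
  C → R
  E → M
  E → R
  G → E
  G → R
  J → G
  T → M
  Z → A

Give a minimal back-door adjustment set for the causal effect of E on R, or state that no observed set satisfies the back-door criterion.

desc(E)\{E}={M,R}; candidates ⊆ {A,C,G,J,T,Z}.
size 0: {}; under {} E still reaches {A,C,G,J,R} ∋ R.
size 1: {A}, {C}, {G} …(+3); under {A} E still reaches {C,G,J,R,Z} ∋ R.
{C,G}: E⊥R given {C,G} in G with E→· removed — back-door holds.

E→R: minimal back-door set {C, G}.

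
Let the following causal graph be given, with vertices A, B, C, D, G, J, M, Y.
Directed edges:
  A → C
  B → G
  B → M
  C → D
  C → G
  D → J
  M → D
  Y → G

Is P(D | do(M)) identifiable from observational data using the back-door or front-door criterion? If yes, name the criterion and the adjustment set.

desc(M)\{M}={D,J}; candidates ⊆ {A,B,C,G,Y}.
∅: M⊥D given ∅ in G with M→· removed — back-door holds.
P(D|do(M)) = P(D|M) — no adjustment needed.

P(D|do(M)): backdoor, adjust for ∅.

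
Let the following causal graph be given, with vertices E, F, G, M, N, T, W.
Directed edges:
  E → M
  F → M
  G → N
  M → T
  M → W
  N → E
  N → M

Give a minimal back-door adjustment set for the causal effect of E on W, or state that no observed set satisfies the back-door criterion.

E→W: minimal back-door set {N}.

desc(E)\{E}={M,T,W}; candidates ⊆ {F,G,N}.
size 0: {}; under {} E still reaches {G,M,N,T,W} ∋ W.
{N}: E⊥W given {N} in G with E→· removed — back-door holds.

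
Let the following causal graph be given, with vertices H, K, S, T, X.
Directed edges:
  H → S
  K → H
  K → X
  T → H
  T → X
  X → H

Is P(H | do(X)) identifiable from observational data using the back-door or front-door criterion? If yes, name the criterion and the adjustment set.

P(H|do(X)): backdoor, adjust for {K, T}.

desc(X)\{X}={H,S}; candidates ⊆ {K,T}.
size 0: {}; under {} X still reaches {H,K,S,T} ∋ H.
size 1: {K}, {T}; under {K} X still reaches {H,S,T} ∋ H.
{K,T}: X⊥H given {K,T} in G with X→· removed — back-door holds.
P(H|do(X)) = Σ_{K,T} P(H|X,K,T)·P(K,T).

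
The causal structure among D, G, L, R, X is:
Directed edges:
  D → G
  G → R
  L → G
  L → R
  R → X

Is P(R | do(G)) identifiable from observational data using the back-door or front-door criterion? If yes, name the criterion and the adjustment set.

P(R|do(G)): backdoor, adjust for {L}.

desc(G)\{G}={R,X}; candidates ⊆ {D,L}.
size 0: {}; under {} G still reaches {D,L,R,X} ∋ R.
{L}: G⊥R given {L} in G with G→· removed — back-door holds.
P(R|do(G)) = Σ_{L} P(R|G,L)·P(L).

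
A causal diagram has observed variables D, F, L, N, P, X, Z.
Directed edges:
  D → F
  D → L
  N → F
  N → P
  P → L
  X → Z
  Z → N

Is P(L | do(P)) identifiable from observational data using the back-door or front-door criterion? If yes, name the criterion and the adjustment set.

P(L|do(P)): backdoor, adjust for ∅.

desc(P)\{P}={L}; candidates ⊆ {D,F,N,X,Z}.
∅: P⊥L given ∅ in G with P→· removed — back-door holds.
P(L|do(P)) = P(L|P) — no adjustment needed.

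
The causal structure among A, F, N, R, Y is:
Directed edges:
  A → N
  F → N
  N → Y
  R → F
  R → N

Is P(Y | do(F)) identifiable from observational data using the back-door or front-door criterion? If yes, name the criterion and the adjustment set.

desc(F)\{F}={N,Y}; candidates ⊆ {A,R}.
size 0: {}; under {} F still reaches {N,R,Y} ∋ Y.
{R}: F⊥Y given {R} in G with F→· removed — back-door holds.
P(Y|do(F)) = Σ_{R} P(Y|F,R)·P(R).

P(Y|do(F)): backdoor, adjust for {R}.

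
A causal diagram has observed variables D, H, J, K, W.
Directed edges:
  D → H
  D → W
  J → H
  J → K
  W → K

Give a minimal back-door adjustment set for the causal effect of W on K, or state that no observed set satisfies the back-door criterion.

W→K: minimal back-door set ∅.

desc(W)\{W}={K}; candidates ⊆ {D,H,J}.
∅: W⊥K given ∅ in G with W→· removed — back-door holds.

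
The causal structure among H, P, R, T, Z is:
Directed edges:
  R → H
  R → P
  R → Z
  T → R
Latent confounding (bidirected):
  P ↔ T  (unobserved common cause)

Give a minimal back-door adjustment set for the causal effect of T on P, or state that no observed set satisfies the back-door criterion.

T→P: no observed back-door set.

desc(T)\{T}={H,P,R,Z}; candidates ⊆ {—}.
T↔P: latent back-door arc(s) into T.
size 0: {}; under {} T still reaches {P} ∋ P.
T↔P cannot be blocked by any observed set — no back-door set.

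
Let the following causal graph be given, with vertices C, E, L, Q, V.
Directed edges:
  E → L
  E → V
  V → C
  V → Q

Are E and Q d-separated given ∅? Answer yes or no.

Bayes-Ball from E | ∅ reaches {C,L,Q,V}.
Q ∈ reach(E|∅) ⇒ E ⊥̸ Q | ∅.

No — E and Q are d-connected given ∅.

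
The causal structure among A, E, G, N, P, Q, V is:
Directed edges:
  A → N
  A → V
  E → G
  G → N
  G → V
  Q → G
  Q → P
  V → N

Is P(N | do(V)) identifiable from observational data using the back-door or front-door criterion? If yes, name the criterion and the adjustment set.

desc(V)\{V}={N}; candidates ⊆ {A,E,G,P,Q}.
size 0: {}; under {} V still reaches {A,E,G,N,P,Q} ∋ N.
size 1: {A}, {E}, {G} …(+2); under {A} V still reaches {E,G,N,P,Q} ∋ N.
{A,G}: V⊥N given {A,G} in G with V→· removed — back-door holds.
P(N|do(V)) = Σ_{A,G} P(N|V,A,G)·P(A,G).

P(N|do(V)): backdoor, adjust for {A, G}.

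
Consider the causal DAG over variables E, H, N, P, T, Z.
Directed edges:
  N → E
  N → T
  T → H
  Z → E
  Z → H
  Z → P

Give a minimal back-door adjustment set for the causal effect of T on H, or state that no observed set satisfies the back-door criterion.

desc(T)\{T}={H}; candidates ⊆ {E,N,P,Z}.
∅: T⊥H given ∅ in G with T→· removed — back-door holds.

T→H: minimal back-door set ∅.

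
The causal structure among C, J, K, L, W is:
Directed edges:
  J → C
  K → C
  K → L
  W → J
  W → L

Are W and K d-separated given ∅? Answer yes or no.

Bayes-Ball from W | ∅ reaches {C,J,L}.
K ∉ reach(W|∅) ⇒ W ⊥ K | ∅.

Yes — W ⊥ K | ∅.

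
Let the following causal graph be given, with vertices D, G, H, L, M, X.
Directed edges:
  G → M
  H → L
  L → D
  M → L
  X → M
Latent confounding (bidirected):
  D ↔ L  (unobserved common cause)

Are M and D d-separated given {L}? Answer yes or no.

Bayes-Ball from M | {L} reaches {D,G,H,X}.
D ∈ reach(M|{L}) ⇒ M ⊥̸ D | {L}.

No — M and D are d-connected given {L}.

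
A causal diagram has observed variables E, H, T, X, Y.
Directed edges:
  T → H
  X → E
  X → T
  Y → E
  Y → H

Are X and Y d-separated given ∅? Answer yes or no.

Yes — X ⊥ Y | ∅.

Bayes-Ball from X | ∅ reaches {E,H,T}.
Y ∉ reach(X|∅) ⇒ X ⊥ Y | ∅.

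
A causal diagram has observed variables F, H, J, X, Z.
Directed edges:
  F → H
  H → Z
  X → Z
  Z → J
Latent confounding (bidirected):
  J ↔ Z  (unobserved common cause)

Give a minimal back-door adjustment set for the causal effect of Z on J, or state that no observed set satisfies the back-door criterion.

desc(Z)\{Z}={J}; candidates ⊆ {F,H,X}.
Z↔J: latent back-door arc(s) into Z.
size 0: {}; under {} Z still reaches {F,H,J,X} ∋ J.
size 1: {F}, {H}, {X}; under {F} Z still reaches {H,J,X} ∋ J.
size 2: {F,H}, {F,X}, {H,X}; under {F,H} Z still reaches {J,X} ∋ J.
Z↔J cannot be blocked by any observed set — no back-door set.

Z→J: no observed back-door set.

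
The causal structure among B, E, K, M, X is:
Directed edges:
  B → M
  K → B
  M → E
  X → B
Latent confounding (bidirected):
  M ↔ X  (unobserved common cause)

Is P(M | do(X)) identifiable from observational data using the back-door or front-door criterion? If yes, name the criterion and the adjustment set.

desc(X)\{X}={B,E,M}; candidates ⊆ {K}.
X↔M: latent back-door arc(s) into X.
size 0: {}; under {} X still reaches {E,M} ∋ M.
size 1: {K}; under {K} X still reaches {E,M} ∋ M.
X↔M cannot be blocked by any observed set — no back-door set.
{B}: (i) intercepts every directed X→M path; (ii) no back-door X→{B}; (iii) {X} blocks every back-door {B}→M. Front-door holds.
P(M|do(X)) = Σ_{B} P(B|X) Σ_{X'} P(M|B,X')P(X').

P(M|do(X)): frontdoor, adjust for {B}.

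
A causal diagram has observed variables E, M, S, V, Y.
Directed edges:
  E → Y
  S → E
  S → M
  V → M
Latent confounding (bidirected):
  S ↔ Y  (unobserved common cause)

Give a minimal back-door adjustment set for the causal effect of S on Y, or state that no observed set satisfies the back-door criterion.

S→Y: no observed back-door set.

desc(S)\{S}={E,M,Y}; candidates ⊆ {V}.
S↔Y: latent back-door arc(s) into S.
size 0: {}; under {} S still reaches {Y} ∋ Y.
size 1: {V}; under {V} S still reaches {Y} ∋ Y.
S↔Y cannot be blocked by any observed set — no back-door set.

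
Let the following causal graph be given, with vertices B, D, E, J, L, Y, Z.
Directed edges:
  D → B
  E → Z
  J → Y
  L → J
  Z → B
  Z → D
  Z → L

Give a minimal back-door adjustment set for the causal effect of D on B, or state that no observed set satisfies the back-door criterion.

desc(D)\{D}={B}; candidates ⊆ {E,J,L,Y,Z}.
size 0: {}; under {} D still reaches {B,E,J,L,Y,Z} ∋ B.
{Z}: D⊥B given {Z} in G with D→· removed — back-door holds.

D→B: minimal back-door set {Z}.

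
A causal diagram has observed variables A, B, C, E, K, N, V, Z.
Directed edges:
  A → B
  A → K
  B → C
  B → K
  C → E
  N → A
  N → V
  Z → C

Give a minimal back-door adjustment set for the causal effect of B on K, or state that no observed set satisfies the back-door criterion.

desc(B)\{B}={C,E,K}; candidates ⊆ {A,N,V,Z}.
size 0: {}; under {} B still reaches {A,K,N,V} ∋ K.
{A}: B⊥K given {A} in G with B→· removed — back-door holds.

B→K: minimal back-door set {A}.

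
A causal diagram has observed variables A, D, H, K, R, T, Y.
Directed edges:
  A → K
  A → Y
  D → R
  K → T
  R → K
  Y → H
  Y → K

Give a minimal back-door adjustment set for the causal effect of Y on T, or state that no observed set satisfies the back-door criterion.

Y→T: minimal back-door set {A}.

desc(Y)\{Y}={H,K,T}; candidates ⊆ {A,D,R}.
size 0: {}; under {} Y still reaches {A,K,T} ∋ T.
{A}: Y⊥T given {A} in G with Y→· removed — back-door holds.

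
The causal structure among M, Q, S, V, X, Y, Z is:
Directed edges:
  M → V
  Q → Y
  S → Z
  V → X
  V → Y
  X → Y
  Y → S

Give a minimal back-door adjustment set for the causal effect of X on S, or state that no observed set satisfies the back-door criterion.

desc(X)\{X}={S,Y,Z}; candidates ⊆ {M,Q,V}.
size 0: {}; under {} X still reaches {M,S,V,Y,Z} ∋ S.
{V}: X⊥S given {V} in G with X→· removed — back-door holds.

X→S: minimal back-door set {V}.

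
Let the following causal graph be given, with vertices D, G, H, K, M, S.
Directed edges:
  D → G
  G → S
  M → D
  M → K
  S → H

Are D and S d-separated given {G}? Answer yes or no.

Bayes-Ball from D | {G} reaches {K,M}.
S ∉ reach(D|{G}) ⇒ D ⊥ S | {G}.

Yes — D ⊥ S | {G}.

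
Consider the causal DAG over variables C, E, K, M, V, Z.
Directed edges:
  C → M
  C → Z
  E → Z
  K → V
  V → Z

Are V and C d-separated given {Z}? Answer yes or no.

Bayes-Ball from V | {Z} reaches {C,E,K,M}.
C ∈ reach(V|{Z}) ⇒ V ⊥̸ C | {Z}.

No — V and C are d-connected given {Z}.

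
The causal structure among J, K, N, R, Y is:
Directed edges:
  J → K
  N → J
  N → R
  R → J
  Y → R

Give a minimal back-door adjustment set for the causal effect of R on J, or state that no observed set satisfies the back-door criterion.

desc(R)\{R}={J,K}; candidates ⊆ {N,Y}.
size 0: {}; under {} R still reaches {J,K,N,Y} ∋ J.
{N}: R⊥J given {N} in G with R→· removed — back-door holds.

R→J: minimal back-door set {N}.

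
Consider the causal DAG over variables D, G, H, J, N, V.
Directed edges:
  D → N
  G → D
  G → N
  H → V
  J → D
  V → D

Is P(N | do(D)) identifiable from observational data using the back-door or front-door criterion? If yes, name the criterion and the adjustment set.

P(N|do(D)): backdoor, adjust for {G}.

desc(D)\{D}={N}; candidates ⊆ {G,H,J,V}.
size 0: {}; under {} D still reaches {G,H,J,N,V} ∋ N.
{G}: D⊥N given {G} in G with D→· removed — back-door holds.
P(N|do(D)) = Σ_{G} P(N|D,G)·P(G).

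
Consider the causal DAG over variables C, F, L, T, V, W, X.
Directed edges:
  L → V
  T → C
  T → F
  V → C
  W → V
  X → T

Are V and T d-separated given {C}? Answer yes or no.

No — V and T are d-connected given {C}.

Bayes-Ball from V | {C} reaches {F,L,T,W,X}.
T ∈ reach(V|{C}) ⇒ V ⊥̸ T | {C}.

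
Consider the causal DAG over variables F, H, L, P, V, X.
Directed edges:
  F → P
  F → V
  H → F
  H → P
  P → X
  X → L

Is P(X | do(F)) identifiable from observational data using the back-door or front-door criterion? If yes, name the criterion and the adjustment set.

desc(F)\{F}={L,P,V,X}; candidates ⊆ {H}.
size 0: {}; under {} F still reaches {H,L,P,X} ∋ X.
{H}: F⊥X given {H} in G with F→· removed — back-door holds.
P(X|do(F)) = Σ_{H} P(X|F,H)·P(H).

P(X|do(F)): backdoor, adjust for {H}.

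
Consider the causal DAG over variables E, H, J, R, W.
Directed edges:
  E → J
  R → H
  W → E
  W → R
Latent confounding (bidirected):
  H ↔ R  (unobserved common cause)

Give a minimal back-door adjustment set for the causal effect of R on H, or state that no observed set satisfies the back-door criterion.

R→H: no observed back-door set.

desc(R)\{R}={H}; candidates ⊆ {E,J,W}.
R↔H: latent back-door arc(s) into R.
size 0: {}; under {} R still reaches {E,H,J,W} ∋ H.
size 1: {E}, {J}, {W}; under {E} R still reaches {H,W} ∋ H.
size 2: {E,J}, {E,W}, {J,W}; under {E,J} R still reaches {H,W} ∋ H.
R↔H cannot be blocked by any observed set — no back-door set.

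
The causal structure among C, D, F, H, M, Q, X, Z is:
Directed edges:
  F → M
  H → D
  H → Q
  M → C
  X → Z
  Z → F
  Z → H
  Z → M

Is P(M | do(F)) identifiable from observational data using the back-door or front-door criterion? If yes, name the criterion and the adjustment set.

P(M|do(F)): backdoor, adjust for {Z}.

desc(F)\{F}={C,M}; candidates ⊆ {D,H,Q,X,Z}.
size 0: {}; under {} F still reaches {C,D,H,M,Q,X,Z} ∋ M.
{Z}: F⊥M given {Z} in G with F→· removed — back-door holds.
P(M|do(F)) = Σ_{Z} P(M|F,Z)·P(Z).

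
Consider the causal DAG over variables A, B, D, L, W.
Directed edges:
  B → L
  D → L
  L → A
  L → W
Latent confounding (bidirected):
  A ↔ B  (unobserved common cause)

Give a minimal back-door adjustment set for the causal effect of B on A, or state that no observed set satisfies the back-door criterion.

desc(B)\{B}={A,L,W}; candidates ⊆ {D}.
B↔A: latent back-door arc(s) into B.
size 0: {}; under {} B still reaches {A} ∋ A.
size 1: {D}; under {D} B still reaches {A} ∋ A.
B↔A cannot be blocked by any observed set — no back-door set.

B→A: no observed back-door set.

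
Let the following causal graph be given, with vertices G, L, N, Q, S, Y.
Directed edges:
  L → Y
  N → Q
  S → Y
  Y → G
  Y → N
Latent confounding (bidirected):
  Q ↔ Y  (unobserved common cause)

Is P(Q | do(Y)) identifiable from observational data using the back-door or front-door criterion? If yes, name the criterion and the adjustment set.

P(Q|do(Y)): frontdoor, adjust for {N}.

desc(Y)\{Y}={G,N,Q}; candidates ⊆ {L,S}.
Y↔Q: latent back-door arc(s) into Y.
size 0: {}; under {} Y still reaches {L,Q,S} ∋ Q.
size 1: {L}, {S}; under {L} Y still reaches {Q,S} ∋ Q.
size 2: {L,S}; under {L,S} Y still reaches {Q} ∋ Q.
Y↔Q cannot be blocked by any observed set — no back-door set.
{N}: (i) intercepts every directed Y→Q path; (ii) no back-door Y→{N}; (iii) {Y} blocks every back-door {N}→Q. Front-door holds.
P(Q|do(Y)) = Σ_{N} P(N|Y) Σ_{Y'} P(Q|N,Y')P(Y').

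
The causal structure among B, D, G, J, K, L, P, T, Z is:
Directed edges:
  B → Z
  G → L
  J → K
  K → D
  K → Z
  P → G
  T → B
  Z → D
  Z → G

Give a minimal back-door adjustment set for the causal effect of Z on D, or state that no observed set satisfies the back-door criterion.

desc(Z)\{Z}={D,G,L}; candidates ⊆ {B,J,K,P,T}.
size 0: {}; under {} Z still reaches {B,D,J,K,T} ∋ D.
{K}: Z⊥D given {K} in G with Z→· removed — back-door holds.

Z→D: minimal back-door set {K}.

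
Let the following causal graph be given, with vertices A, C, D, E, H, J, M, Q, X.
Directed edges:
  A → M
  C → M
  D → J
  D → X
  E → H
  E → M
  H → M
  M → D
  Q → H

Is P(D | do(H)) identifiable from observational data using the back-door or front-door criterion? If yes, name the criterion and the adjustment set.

P(D|do(H)): backdoor, adjust for {E}.

desc(H)\{H}={D,J,M,X}; candidates ⊆ {A,C,E,Q}.
size 0: {}; under {} H still reaches {D,E,J,M,Q,X} ∋ D.
{E}: H⊥D given {E} in G with H→· removed — back-door holds.
P(D|do(H)) = Σ_{E} P(D|H,E)·P(E).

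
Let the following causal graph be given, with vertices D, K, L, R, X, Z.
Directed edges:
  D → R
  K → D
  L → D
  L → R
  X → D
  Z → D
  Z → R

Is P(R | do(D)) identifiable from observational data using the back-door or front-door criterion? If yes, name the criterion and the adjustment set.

desc(D)\{D}={R}; candidates ⊆ {K,L,X,Z}.
size 0: {}; under {} D still reaches {K,L,R,X,Z} ∋ R.
size 1: {K}, {L}, {X} …(+1); under {K} D still reaches {L,R,X,Z} ∋ R.
{L,Z}: D⊥R given {L,Z} in G with D→· removed — back-door holds.
P(R|do(D)) = Σ_{L,Z} P(R|D,L,Z)·P(L,Z).

P(R|do(D)): backdoor, adjust for {L, Z}.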